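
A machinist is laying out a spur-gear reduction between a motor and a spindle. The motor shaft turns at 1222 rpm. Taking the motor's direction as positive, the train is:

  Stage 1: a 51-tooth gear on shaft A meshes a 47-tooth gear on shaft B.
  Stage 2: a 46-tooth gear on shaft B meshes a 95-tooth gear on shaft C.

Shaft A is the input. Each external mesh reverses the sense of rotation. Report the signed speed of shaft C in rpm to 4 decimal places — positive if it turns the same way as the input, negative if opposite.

Stage 1 [51T→47T]: ω = 1222.0000×51/47 = 1326.0000 rpm, dir flips to −; running = −1326.0000
Stage 2 [46T→95T]: ω = 1326.0000×46/95 = 642.0632 rpm, dir flips to +; running = +642.0632

+642.0632 rpm (same as input, |ω| = 642.0632 rpm)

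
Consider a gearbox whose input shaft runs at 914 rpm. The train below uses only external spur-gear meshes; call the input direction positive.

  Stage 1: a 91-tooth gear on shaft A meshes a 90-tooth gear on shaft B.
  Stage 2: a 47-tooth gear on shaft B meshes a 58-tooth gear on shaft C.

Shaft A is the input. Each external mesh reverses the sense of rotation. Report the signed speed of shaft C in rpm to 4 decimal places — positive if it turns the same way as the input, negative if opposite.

Stage 1 [91T→90T]: ω = 914.0000×91/90 = 924.1556 rpm, dir flips to −; running = −924.1556
Stage 2 [47T→58T]: ω = 924.1556×47/58 = 748.8847 rpm, dir flips to +; running = +748.8847

+748.8847 rpm (same as input, |ω| = 748.8847 rpm)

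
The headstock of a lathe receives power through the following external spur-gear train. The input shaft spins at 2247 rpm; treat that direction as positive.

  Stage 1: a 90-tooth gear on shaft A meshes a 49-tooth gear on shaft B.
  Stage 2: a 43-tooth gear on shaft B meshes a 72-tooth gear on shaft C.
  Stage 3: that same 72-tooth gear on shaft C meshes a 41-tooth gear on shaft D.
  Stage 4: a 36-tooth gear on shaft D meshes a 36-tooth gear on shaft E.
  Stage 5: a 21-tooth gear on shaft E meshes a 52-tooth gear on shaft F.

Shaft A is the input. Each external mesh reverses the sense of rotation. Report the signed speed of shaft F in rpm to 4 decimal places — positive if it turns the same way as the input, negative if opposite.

Stage 1 [90T→49T]: ω = 2247.0000×90/49 = 4127.1429 rpm, dir flips to −; running = −4127.1429
Stage 2 [43T→72T]: ω = 4127.1429×43/72 = 2464.8214 rpm, dir flips to +; running = +2464.8214
Stage 3 [72T→41T]: ω = 2464.8214×72/41 = 4328.4669 rpm, dir flips to −; running = −4328.4669
Stage 4 [36T→36T]: ω = 4328.4669×36/36 = 4328.4669 rpm, dir flips to +; running = +4328.4669
Stage 5 [21T→52T]: ω = 4328.4669×21/52 = 1748.0347 rpm, dir flips to −; running = −1748.0347

-1748.0347 rpm (opposite to input, |ω| = 1748.0347 rpm)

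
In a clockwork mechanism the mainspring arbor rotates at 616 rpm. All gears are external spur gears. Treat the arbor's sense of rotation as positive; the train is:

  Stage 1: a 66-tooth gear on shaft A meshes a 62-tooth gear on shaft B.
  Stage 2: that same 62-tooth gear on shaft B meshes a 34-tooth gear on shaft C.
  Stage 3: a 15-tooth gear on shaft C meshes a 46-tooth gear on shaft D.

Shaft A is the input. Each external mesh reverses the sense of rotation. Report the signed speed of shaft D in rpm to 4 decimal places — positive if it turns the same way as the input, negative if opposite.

Stage 1 [66T→62T]: ω = 616.0000×66/62 = 655.7419 rpm, dir flips to −; running = −655.7419
Stage 2 [62T→34T]: ω = 655.7419×62/34 = 1195.7647 rpm, dir flips to +; running = +1195.7647
Stage 3 [15T→46T]: ω = 1195.7647×15/46 = 389.9233 rpm, dir flips to −; running = −389.9233

-389.9233 rpm (opposite to input, |ω| = 389.9233 rpm)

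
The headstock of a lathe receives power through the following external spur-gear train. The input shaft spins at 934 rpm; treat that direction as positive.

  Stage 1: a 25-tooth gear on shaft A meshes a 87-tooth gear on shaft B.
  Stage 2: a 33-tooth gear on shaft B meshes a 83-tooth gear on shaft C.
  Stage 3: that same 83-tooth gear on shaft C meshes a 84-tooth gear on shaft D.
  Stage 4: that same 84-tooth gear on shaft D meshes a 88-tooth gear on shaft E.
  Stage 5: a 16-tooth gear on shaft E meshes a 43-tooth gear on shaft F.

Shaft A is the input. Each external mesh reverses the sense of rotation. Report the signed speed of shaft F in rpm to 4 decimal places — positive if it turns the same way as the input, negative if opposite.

-37.4499 rpm (opposite to input, |ω| = 37.4499 rpm)

Stage 1 [25T→87T]: ω = 934.0000×25/87 = 268.3908 rpm, dir flips to −; running = −268.3908
Stage 2 [33T→83T]: ω = 268.3908×33/83 = 106.7096 rpm, dir flips to +; running = +106.7096
Stage 3 [83T→84T]: ω = 106.7096×83/84 = 105.4392 rpm, dir flips to −; running = −105.4392
Stage 4 [84T→88T]: ω = 105.4392×84/88 = 100.6466 rpm, dir flips to +; running = +100.6466
Stage 5 [16T→43T]: ω = 100.6466×16/43 = 37.4499 rpm, dir flips to −; running = −37.4499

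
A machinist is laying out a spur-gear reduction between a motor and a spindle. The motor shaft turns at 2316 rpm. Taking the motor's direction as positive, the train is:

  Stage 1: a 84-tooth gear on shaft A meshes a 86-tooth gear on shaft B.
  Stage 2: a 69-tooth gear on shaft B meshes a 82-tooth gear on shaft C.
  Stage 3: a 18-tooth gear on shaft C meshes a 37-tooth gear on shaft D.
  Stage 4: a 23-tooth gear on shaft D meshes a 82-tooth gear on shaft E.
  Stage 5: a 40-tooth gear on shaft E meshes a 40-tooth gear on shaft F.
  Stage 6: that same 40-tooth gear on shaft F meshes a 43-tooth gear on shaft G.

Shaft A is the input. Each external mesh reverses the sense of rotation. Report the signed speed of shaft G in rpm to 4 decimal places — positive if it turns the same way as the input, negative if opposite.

Stage 1 [84T→86T]: ω = 2316.0000×84/86 = 2262.1395 rpm, dir flips to −; running = −2262.1395
Stage 2 [69T→82T]: ω = 2262.1395×69/82 = 1903.5077 rpm, dir flips to +; running = +1903.5077
Stage 3 [18T→37T]: ω = 1903.5077×18/37 = 926.0308 rpm, dir flips to −; running = −926.0308
Stage 4 [23T→82T]: ω = 926.0308×23/82 = 259.7403 rpm, dir flips to +; running = +259.7403
Stage 5 [40T→40T]: ω = 259.7403×40/40 = 259.7403 rpm, dir flips to −; running = −259.7403
Stage 6 [40T→43T]: ω = 259.7403×40/43 = 241.6189 rpm, dir flips to +; running = +241.6189

+241.6189 rpm (same as input, |ω| = 241.6189 rpm)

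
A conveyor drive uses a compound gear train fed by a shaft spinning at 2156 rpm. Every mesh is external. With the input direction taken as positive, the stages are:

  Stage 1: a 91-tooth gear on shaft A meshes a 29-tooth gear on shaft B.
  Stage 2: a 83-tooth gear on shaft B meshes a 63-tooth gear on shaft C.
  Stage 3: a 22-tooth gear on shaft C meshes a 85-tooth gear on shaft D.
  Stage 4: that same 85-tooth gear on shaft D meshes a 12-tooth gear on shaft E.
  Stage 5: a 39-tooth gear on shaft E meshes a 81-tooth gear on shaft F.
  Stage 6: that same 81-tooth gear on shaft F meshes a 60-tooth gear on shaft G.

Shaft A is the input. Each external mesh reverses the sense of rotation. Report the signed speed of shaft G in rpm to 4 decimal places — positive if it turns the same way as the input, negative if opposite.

Stage 1 [91T→29T]: ω = 2156.0000×91/29 = 6765.3793 rpm, dir flips to −; running = −6765.3793
Stage 2 [83T→63T]: ω = 6765.3793×83/63 = 8913.1188 rpm, dir flips to +; running = +8913.1188
Stage 3 [22T→85T]: ω = 8913.1188×22/85 = 2306.9249 rpm, dir flips to −; running = −2306.9249
Stage 4 [85T→12T]: ω = 2306.9249×85/12 = 16340.7178 rpm, dir flips to +; running = +16340.7178
Stage 5 [39T→81T]: ω = 16340.7178×39/81 = 7867.7530 rpm, dir flips to −; running = −7867.7530
Stage 6 [81T→60T]: ω = 7867.7530×81/60 = 10621.4665 rpm, dir flips to +; running = +10621.4665

+10621.4665 rpm (same as input, |ω| = 10621.4665 rpm)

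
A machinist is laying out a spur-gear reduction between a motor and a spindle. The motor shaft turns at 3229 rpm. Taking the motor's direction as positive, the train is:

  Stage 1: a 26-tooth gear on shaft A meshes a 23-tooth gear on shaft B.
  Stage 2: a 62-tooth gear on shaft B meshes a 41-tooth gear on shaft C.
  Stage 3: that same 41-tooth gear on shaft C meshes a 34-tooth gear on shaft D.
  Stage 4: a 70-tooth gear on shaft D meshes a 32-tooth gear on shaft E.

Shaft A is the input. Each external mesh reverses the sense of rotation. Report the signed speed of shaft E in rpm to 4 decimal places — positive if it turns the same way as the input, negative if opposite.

+14560.4364 rpm (same as input, |ω| = 14560.4364 rpm)

Stage 1 [26T→23T]: ω = 3229.0000×26/23 = 3650.1739 rpm, dir flips to −; running = −3650.1739
Stage 2 [62T→41T]: ω = 3650.1739×62/41 = 5519.7752 rpm, dir flips to +; running = +5519.7752
Stage 3 [41T→34T]: ω = 5519.7752×41/34 = 6656.1995 rpm, dir flips to −; running = −6656.1995
Stage 4 [70T→32T]: ω = 6656.1995×70/32 = 14560.4364 rpm, dir flips to +; running = +14560.4364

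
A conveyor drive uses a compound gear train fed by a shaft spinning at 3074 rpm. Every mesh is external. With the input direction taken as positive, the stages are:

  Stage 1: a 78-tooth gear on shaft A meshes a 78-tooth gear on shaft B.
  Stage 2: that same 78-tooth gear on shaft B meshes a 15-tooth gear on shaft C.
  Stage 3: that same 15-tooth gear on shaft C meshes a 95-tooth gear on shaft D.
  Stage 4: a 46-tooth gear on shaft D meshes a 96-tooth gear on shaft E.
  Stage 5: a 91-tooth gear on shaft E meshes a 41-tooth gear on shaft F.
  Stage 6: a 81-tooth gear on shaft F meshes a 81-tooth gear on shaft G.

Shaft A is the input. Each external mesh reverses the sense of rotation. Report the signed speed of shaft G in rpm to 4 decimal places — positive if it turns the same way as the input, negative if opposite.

+2684.2255 rpm (same as input, |ω| = 2684.2255 rpm)

Stage 1 [78T→78T]: ω = 3074.0000×78/78 = 3074.0000 rpm, dir flips to −; running = −3074.0000
Stage 2 [78T→15T]: ω = 3074.0000×78/15 = 15984.8000 rpm, dir flips to +; running = +15984.8000
Stage 3 [15T→95T]: ω = 15984.8000×15/95 = 2523.9158 rpm, dir flips to −; running = −2523.9158
Stage 4 [46T→96T]: ω = 2523.9158×46/96 = 1209.3763 rpm, dir flips to +; running = +1209.3763
Stage 5 [91T→41T]: ω = 1209.3763×91/41 = 2684.2255 rpm, dir flips to −; running = −2684.2255
Stage 6 [81T→81T]: ω = 2684.2255×81/81 = 2684.2255 rpm, dir flips to +; running = +2684.2255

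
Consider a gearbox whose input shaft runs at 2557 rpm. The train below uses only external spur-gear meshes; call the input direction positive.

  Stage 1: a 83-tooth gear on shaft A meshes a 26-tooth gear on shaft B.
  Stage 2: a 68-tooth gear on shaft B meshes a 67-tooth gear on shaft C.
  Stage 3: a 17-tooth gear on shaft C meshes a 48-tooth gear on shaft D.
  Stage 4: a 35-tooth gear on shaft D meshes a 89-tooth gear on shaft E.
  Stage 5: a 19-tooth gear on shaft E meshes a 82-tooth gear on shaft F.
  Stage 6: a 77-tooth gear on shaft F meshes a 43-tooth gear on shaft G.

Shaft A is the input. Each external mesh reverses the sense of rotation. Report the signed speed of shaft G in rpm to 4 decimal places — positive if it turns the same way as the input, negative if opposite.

+478.7594 rpm (same as input, |ω| = 478.7594 rpm)

Stage 1 [83T→26T]: ω = 2557.0000×83/26 = 8162.7308 rpm, dir flips to −; running = −8162.7308
Stage 2 [68T→67T]: ω = 8162.7308×68/67 = 8284.5626 rpm, dir flips to +; running = +8284.5626
Stage 3 [17T→48T]: ω = 8284.5626×17/48 = 2934.1159 rpm, dir flips to −; running = −2934.1159
Stage 4 [35T→89T]: ω = 2934.1159×35/89 = 1153.8658 rpm, dir flips to +; running = +1153.8658
Stage 5 [19T→82T]: ω = 1153.8658×19/82 = 267.3592 rpm, dir flips to −; running = −267.3592
Stage 6 [77T→43T]: ω = 267.3592×77/43 = 478.7594 rpm, dir flips to +; running = +478.7594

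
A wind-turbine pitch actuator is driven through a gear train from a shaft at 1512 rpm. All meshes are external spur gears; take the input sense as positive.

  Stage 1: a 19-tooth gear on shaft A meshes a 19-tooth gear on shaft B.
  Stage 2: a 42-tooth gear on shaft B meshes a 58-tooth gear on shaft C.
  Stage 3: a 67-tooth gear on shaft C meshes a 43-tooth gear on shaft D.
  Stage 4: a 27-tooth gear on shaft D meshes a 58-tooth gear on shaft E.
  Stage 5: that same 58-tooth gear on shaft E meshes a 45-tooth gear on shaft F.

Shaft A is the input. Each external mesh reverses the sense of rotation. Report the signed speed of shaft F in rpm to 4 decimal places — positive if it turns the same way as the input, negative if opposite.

-1023.6010 rpm (opposite to input, |ω| = 1023.6010 rpm)

Stage 1 [19T→19T]: ω = 1512.0000×19/19 = 1512.0000 rpm, dir flips to −; running = −1512.0000
Stage 2 [42T→58T]: ω = 1512.0000×42/58 = 1094.8966 rpm, dir flips to +; running = +1094.8966
Stage 3 [67T→43T]: ω = 1094.8966×67/43 = 1706.0016 rpm, dir flips to −; running = −1706.0016
Stage 4 [27T→58T]: ω = 1706.0016×27/58 = 794.1732 rpm, dir flips to +; running = +794.1732
Stage 5 [58T→45T]: ω = 794.1732×58/45 = 1023.6010 rpm, dir flips to −; running = −1023.6010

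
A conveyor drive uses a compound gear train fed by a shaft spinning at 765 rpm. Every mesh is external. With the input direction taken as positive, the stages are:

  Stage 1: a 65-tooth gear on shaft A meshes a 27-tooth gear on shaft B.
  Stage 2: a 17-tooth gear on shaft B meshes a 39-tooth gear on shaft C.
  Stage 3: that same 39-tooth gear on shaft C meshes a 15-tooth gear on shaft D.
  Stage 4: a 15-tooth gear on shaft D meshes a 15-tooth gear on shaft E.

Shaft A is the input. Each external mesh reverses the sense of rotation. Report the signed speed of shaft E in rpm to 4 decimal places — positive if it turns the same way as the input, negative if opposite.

Stage 1 [65T→27T]: ω = 765.0000×65/27 = 1841.6667 rpm, dir flips to −; running = −1841.6667
Stage 2 [17T→39T]: ω = 1841.6667×17/39 = 802.7778 rpm, dir flips to +; running = +802.7778
Stage 3 [39T→15T]: ω = 802.7778×39/15 = 2087.2222 rpm, dir flips to −; running = −2087.2222
Stage 4 [15T→15T]: ω = 2087.2222×15/15 = 2087.2222 rpm, dir flips to +; running = +2087.2222

+2087.2222 rpm (same as input, |ω| = 2087.2222 rpm)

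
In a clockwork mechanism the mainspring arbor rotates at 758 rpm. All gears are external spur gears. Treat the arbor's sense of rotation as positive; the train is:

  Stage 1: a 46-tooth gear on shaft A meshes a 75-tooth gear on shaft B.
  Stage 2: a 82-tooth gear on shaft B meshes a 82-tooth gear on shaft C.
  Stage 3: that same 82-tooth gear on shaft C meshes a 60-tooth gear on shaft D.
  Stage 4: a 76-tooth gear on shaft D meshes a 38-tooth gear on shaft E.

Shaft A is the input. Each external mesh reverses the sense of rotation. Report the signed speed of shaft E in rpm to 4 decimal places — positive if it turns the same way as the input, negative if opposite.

Stage 1 [46T→75T]: ω = 758.0000×46/75 = 464.9067 rpm, dir flips to −; running = −464.9067
Stage 2 [82T→82T]: ω = 464.9067×82/82 = 464.9067 rpm, dir flips to +; running = +464.9067
Stage 3 [82T→60T]: ω = 464.9067×82/60 = 635.3724 rpm, dir flips to −; running = −635.3724
Stage 4 [76T→38T]: ω = 635.3724×76/38 = 1270.7449 rpm, dir flips to +; running = +1270.7449

+1270.7449 rpm (same as input, |ω| = 1270.7449 rpm)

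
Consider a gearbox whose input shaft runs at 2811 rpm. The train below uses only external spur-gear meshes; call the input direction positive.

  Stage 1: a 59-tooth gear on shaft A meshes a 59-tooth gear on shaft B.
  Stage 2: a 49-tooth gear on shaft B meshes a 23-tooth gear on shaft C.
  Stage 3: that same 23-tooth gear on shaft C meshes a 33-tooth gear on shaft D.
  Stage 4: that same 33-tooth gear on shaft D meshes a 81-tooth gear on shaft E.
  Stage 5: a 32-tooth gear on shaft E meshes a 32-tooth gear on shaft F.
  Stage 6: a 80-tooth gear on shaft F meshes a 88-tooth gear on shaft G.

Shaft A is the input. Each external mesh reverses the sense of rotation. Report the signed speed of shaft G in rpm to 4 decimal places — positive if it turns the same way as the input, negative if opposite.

+1545.8923 rpm (same as input, |ω| = 1545.8923 rpm)

Stage 1 [59T→59T]: ω = 2811.0000×59/59 = 2811.0000 rpm, dir flips to −; running = −2811.0000
Stage 2 [49T→23T]: ω = 2811.0000×49/23 = 5988.6522 rpm, dir flips to +; running = +5988.6522
Stage 3 [23T→33T]: ω = 5988.6522×23/33 = 4173.9091 rpm, dir flips to −; running = −4173.9091
Stage 4 [33T→81T]: ω = 4173.9091×33/81 = 1700.4815 rpm, dir flips to +; running = +1700.4815
Stage 5 [32T→32T]: ω = 1700.4815×32/32 = 1700.4815 rpm, dir flips to −; running = −1700.4815
Stage 6 [80T→88T]: ω = 1700.4815×80/88 = 1545.8923 rpm, dir flips to +; running = +1545.8923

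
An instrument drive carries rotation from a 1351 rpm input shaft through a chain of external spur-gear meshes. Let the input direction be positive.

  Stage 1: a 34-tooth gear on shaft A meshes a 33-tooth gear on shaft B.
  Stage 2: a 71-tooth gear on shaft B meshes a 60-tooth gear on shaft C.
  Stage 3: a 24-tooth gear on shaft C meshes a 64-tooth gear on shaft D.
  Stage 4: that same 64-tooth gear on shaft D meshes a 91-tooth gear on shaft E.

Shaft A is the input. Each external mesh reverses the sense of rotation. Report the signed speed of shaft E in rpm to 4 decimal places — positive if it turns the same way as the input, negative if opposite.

+434.4075 rpm (same as input, |ω| = 434.4075 rpm)

Stage 1 [34T→33T]: ω = 1351.0000×34/33 = 1391.9394 rpm, dir flips to −; running = −1391.9394
Stage 2 [71T→60T]: ω = 1391.9394×71/60 = 1647.1283 rpm, dir flips to +; running = +1647.1283
Stage 3 [24T→64T]: ω = 1647.1283×24/64 = 617.6731 rpm, dir flips to −; running = −617.6731
Stage 4 [64T→91T]: ω = 617.6731×64/91 = 434.4075 rpm, dir flips to +; running = +434.4075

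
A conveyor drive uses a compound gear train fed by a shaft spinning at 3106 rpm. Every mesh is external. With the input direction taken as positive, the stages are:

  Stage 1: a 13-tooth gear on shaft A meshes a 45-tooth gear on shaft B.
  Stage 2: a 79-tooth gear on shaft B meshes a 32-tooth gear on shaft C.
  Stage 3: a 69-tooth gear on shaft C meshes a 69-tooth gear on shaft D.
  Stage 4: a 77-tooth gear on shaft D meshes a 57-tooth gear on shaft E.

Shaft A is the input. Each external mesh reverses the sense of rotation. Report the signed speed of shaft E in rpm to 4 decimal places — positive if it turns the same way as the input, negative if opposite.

+2992.4388 rpm (same as input, |ω| = 2992.4388 rpm)

Stage 1 [13T→45T]: ω = 3106.0000×13/45 = 897.2889 rpm, dir flips to −; running = −897.2889
Stage 2 [79T→32T]: ω = 897.2889×79/32 = 2215.1819 rpm, dir flips to +; running = +2215.1819
Stage 3 [69T→69T]: ω = 2215.1819×69/69 = 2215.1819 rpm, dir flips to −; running = −2215.1819
Stage 4 [77T→57T]: ω = 2215.1819×77/57 = 2992.4388 rpm, dir flips to +; running = +2992.4388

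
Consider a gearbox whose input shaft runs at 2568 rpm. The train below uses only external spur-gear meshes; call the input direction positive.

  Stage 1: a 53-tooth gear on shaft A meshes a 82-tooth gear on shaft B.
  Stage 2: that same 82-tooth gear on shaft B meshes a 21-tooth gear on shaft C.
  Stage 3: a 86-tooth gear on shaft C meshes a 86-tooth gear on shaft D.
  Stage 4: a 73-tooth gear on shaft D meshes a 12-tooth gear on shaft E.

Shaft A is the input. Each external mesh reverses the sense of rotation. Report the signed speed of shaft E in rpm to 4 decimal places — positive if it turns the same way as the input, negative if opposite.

Stage 1 [53T→82T]: ω = 2568.0000×53/82 = 1659.8049 rpm, dir flips to −; running = −1659.8049
Stage 2 [82T→21T]: ω = 1659.8049×82/21 = 6481.1429 rpm, dir flips to +; running = +6481.1429
Stage 3 [86T→86T]: ω = 6481.1429×86/86 = 6481.1429 rpm, dir flips to −; running = −6481.1429
Stage 4 [73T→12T]: ω = 6481.1429×73/12 = 39426.9524 rpm, dir flips to +; running = +39426.9524

+39426.9524 rpm (same as input, |ω| = 39426.9524 rpm)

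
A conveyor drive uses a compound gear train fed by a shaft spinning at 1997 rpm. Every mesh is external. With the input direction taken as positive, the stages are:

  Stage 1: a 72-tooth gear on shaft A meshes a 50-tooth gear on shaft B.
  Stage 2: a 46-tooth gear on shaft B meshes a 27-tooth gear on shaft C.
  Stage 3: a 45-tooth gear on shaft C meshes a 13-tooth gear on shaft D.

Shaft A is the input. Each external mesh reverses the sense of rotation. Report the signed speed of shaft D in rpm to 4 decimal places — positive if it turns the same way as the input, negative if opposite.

-16959.1385 rpm (opposite to input, |ω| = 16959.1385 rpm)

Stage 1 [72T→50T]: ω = 1997.0000×72/50 = 2875.6800 rpm, dir flips to −; running = −2875.6800
Stage 2 [46T→27T]: ω = 2875.6800×46/27 = 4899.3067 rpm, dir flips to +; running = +4899.3067
Stage 3 [45T→13T]: ω = 4899.3067×45/13 = 16959.1385 rpm, dir flips to −; running = −16959.1385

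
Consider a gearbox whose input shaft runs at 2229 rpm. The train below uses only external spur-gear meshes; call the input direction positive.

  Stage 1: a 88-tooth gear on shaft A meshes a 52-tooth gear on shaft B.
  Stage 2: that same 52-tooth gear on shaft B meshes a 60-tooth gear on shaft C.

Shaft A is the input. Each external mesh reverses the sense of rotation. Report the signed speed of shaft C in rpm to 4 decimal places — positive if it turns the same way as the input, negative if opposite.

+3269.2000 rpm (same as input, |ω| = 3269.2000 rpm)

Stage 1 [88T→52T]: ω = 2229.0000×88/52 = 3772.1538 rpm, dir flips to −; running = −3772.1538
Stage 2 [52T→60T]: ω = 3772.1538×52/60 = 3269.2000 rpm, dir flips to +; running = +3269.2000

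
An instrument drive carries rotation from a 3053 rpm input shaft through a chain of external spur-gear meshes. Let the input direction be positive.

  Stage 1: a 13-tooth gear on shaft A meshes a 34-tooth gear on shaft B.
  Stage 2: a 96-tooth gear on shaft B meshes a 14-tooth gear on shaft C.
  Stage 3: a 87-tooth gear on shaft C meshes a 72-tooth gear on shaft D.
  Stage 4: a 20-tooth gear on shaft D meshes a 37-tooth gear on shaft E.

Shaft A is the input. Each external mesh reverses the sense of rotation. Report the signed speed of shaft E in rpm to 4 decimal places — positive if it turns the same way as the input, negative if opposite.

Stage 1 [13T→34T]: ω = 3053.0000×13/34 = 1167.3235 rpm, dir flips to −; running = −1167.3235
Stage 2 [96T→14T]: ω = 1167.3235×96/14 = 8004.5042 rpm, dir flips to +; running = +8004.5042
Stage 3 [87T→72T]: ω = 8004.5042×87/72 = 9672.1092 rpm, dir flips to −; running = −9672.1092
Stage 4 [20T→37T]: ω = 9672.1092×20/37 = 5228.1672 rpm, dir flips to +; running = +5228.1672

+5228.1672 rpm (same as input, |ω| = 5228.1672 rpm)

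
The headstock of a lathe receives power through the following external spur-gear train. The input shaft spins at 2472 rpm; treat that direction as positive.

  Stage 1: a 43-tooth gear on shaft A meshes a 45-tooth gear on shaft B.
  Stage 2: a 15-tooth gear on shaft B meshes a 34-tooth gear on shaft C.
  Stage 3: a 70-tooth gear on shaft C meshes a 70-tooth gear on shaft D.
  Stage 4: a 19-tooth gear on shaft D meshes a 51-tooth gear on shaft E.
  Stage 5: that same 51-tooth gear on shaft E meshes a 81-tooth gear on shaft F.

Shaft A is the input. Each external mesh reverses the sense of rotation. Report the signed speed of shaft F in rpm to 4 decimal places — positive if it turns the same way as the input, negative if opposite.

-244.4473 rpm (opposite to input, |ω| = 244.4473 rpm)

Stage 1 [43T→45T]: ω = 2472.0000×43/45 = 2362.1333 rpm, dir flips to −; running = −2362.1333
Stage 2 [15T→34T]: ω = 2362.1333×15/34 = 1042.1176 rpm, dir flips to +; running = +1042.1176
Stage 3 [70T→70T]: ω = 1042.1176×70/70 = 1042.1176 rpm, dir flips to −; running = −1042.1176
Stage 4 [19T→51T]: ω = 1042.1176×19/51 = 388.2399 rpm, dir flips to +; running = +388.2399
Stage 5 [51T→81T]: ω = 388.2399×51/81 = 244.4473 rpm, dir flips to −; running = −244.4473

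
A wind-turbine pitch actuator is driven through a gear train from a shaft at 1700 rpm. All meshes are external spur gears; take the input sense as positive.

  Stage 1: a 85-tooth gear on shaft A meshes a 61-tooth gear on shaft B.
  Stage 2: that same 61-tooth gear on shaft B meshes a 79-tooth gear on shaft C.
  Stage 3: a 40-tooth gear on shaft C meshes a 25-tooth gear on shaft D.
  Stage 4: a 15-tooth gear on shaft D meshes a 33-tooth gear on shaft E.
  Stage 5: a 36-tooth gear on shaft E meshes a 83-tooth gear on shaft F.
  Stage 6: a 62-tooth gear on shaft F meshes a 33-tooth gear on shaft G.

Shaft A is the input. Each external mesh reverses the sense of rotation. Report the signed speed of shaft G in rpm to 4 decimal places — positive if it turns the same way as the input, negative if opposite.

Stage 1 [85T→61T]: ω = 1700.0000×85/61 = 2368.8525 rpm, dir flips to −; running = −2368.8525
Stage 2 [61T→79T]: ω = 2368.8525×61/79 = 1829.1139 rpm, dir flips to +; running = +1829.1139
Stage 3 [40T→25T]: ω = 1829.1139×40/25 = 2926.5823 rpm, dir flips to −; running = −2926.5823
Stage 4 [15T→33T]: ω = 2926.5823×15/33 = 1330.2647 rpm, dir flips to +; running = +1330.2647
Stage 5 [36T→83T]: ω = 1330.2647×36/83 = 576.9823 rpm, dir flips to −; running = −576.9823
Stage 6 [62T→33T]: ω = 576.9823×62/33 = 1084.0273 rpm, dir flips to +; running = +1084.0273

+1084.0273 rpm (same as input, |ω| = 1084.0273 rpm)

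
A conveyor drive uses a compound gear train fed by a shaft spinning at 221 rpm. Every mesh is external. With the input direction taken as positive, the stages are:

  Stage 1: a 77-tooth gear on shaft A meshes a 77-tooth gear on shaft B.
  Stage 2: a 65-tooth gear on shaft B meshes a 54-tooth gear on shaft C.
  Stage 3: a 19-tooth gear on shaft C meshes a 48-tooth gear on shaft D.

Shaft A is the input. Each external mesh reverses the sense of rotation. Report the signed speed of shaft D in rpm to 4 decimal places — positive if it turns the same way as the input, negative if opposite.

Stage 1 [77T→77T]: ω = 221.0000×77/77 = 221.0000 rpm, dir flips to −; running = −221.0000
Stage 2 [65T→54T]: ω = 221.0000×65/54 = 266.0185 rpm, dir flips to +; running = +266.0185
Stage 3 [19T→48T]: ω = 266.0185×19/48 = 105.2990 rpm, dir flips to −; running = −105.2990

-105.2990 rpm (opposite to input, |ω| = 105.2990 rpm)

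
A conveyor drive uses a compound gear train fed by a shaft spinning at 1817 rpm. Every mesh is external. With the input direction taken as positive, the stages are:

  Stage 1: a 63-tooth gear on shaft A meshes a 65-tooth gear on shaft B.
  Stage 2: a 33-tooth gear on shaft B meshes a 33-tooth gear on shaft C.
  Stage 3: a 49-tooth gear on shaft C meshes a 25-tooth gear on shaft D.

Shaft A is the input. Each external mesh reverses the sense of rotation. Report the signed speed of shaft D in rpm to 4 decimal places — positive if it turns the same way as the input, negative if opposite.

-3451.7409 rpm (opposite to input, |ω| = 3451.7409 rpm)

Stage 1 [63T→65T]: ω = 1817.0000×63/65 = 1761.0923 rpm, dir flips to −; running = −1761.0923
Stage 2 [33T→33T]: ω = 1761.0923×33/33 = 1761.0923 rpm, dir flips to +; running = +1761.0923
Stage 3 [49T→25T]: ω = 1761.0923×49/25 = 3451.7409 rpm, dir flips to −; running = −3451.7409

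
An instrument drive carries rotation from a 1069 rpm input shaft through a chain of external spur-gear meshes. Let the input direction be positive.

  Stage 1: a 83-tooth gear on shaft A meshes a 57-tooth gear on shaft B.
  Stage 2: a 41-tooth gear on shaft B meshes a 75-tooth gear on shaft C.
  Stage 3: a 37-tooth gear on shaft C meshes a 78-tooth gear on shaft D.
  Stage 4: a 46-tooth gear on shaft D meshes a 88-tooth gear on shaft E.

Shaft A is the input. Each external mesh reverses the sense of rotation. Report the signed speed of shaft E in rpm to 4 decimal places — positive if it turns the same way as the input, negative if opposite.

+211.0016 rpm (same as input, |ω| = 211.0016 rpm)

Stage 1 [83T→57T]: ω = 1069.0000×83/57 = 1556.6140 rpm, dir flips to −; running = −1556.6140
Stage 2 [41T→75T]: ω = 1556.6140×41/75 = 850.9490 rpm, dir flips to +; running = +850.9490
Stage 3 [37T→78T]: ω = 850.9490×37/78 = 403.6553 rpm, dir flips to −; running = −403.6553
Stage 4 [46T→88T]: ω = 403.6553×46/88 = 211.0016 rpm, dir flips to +; running = +211.0016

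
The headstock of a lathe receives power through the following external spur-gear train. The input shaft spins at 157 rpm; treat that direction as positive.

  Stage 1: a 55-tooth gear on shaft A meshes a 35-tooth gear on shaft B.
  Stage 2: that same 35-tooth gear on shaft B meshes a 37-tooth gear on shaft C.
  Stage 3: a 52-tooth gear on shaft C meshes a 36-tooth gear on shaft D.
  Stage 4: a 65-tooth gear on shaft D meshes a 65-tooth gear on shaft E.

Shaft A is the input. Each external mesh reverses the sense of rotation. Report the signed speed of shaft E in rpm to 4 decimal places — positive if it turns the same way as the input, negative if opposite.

Stage 1 [55T→35T]: ω = 157.0000×55/35 = 246.7143 rpm, dir flips to −; running = −246.7143
Stage 2 [35T→37T]: ω = 246.7143×35/37 = 233.3784 rpm, dir flips to +; running = +233.3784
Stage 3 [52T→36T]: ω = 233.3784×52/36 = 337.1021 rpm, dir flips to −; running = −337.1021
Stage 4 [65T→65T]: ω = 337.1021×65/65 = 337.1021 rpm, dir flips to +; running = +337.1021

+337.1021 rpm (same as input, |ω| = 337.1021 rpm)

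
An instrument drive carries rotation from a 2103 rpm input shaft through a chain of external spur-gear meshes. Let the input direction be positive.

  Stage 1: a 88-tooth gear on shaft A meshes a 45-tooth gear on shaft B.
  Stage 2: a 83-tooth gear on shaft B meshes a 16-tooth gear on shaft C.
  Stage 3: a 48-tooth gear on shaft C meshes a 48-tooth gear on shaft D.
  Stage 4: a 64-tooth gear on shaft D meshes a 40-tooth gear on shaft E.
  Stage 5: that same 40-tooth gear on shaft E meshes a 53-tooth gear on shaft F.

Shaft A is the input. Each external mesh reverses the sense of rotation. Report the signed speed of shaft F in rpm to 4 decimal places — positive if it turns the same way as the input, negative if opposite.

-25761.5296 rpm (opposite to input, |ω| = 25761.5296 rpm)

Stage 1 [88T→45T]: ω = 2103.0000×88/45 = 4112.5333 rpm, dir flips to −; running = −4112.5333
Stage 2 [83T→16T]: ω = 4112.5333×83/16 = 21333.7667 rpm, dir flips to +; running = +21333.7667
Stage 3 [48T→48T]: ω = 21333.7667×48/48 = 21333.7667 rpm, dir flips to −; running = −21333.7667
Stage 4 [64T→40T]: ω = 21333.7667×64/40 = 34134.0267 rpm, dir flips to +; running = +34134.0267
Stage 5 [40T→53T]: ω = 34134.0267×40/53 = 25761.5296 rpm, dir flips to −; running = −25761.5296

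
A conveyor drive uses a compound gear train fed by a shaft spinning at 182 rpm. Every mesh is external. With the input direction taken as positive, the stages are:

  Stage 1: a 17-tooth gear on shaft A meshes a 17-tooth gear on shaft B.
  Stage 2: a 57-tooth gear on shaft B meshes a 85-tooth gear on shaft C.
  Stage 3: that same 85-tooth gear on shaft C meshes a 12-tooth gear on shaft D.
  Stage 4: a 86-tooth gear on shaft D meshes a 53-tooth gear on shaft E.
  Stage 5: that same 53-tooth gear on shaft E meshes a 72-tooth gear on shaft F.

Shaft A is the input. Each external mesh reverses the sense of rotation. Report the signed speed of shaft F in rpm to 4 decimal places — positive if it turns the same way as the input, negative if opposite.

Stage 1 [17T→17T]: ω = 182.0000×17/17 = 182.0000 rpm, dir flips to −; running = −182.0000
Stage 2 [57T→85T]: ω = 182.0000×57/85 = 122.0471 rpm, dir flips to +; running = +122.0471
Stage 3 [85T→12T]: ω = 122.0471×85/12 = 864.5000 rpm, dir flips to −; running = −864.5000
Stage 4 [86T→53T]: ω = 864.5000×86/53 = 1402.7736 rpm, dir flips to +; running = +1402.7736
Stage 5 [53T→72T]: ω = 1402.7736×53/72 = 1032.5972 rpm, dir flips to −; running = −1032.5972

-1032.5972 rpm (opposite to input, |ω| = 1032.5972 rpm)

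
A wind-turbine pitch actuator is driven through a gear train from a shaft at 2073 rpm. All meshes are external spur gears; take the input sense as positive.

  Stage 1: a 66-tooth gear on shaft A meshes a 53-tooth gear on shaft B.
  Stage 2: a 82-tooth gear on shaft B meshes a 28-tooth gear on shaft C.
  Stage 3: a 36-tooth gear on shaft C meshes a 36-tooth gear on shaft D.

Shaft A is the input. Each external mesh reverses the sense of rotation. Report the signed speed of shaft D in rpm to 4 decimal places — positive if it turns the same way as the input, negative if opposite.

Stage 1 [66T→53T]: ω = 2073.0000×66/53 = 2581.4717 rpm, dir flips to −; running = −2581.4717
Stage 2 [82T→28T]: ω = 2581.4717×82/28 = 7560.0243 rpm, dir flips to +; running = +7560.0243
Stage 3 [36T→36T]: ω = 7560.0243×36/36 = 7560.0243 rpm, dir flips to −; running = −7560.0243

-7560.0243 rpm (opposite to input, |ω| = 7560.0243 rpm)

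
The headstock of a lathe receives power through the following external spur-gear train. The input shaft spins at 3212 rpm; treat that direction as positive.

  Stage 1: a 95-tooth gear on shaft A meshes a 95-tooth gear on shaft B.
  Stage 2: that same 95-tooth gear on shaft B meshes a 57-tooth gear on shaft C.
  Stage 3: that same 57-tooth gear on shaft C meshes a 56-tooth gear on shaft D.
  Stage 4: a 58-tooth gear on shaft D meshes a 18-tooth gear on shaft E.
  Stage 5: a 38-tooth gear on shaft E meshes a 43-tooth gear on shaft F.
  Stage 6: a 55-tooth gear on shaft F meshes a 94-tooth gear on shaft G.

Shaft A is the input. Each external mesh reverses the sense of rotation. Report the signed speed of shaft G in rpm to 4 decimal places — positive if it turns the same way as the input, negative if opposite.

+9078.5519 rpm (same as input, |ω| = 9078.5519 rpm)

Stage 1 [95T→95T]: ω = 3212.0000×95/95 = 3212.0000 rpm, dir flips to −; running = −3212.0000
Stage 2 [95T→57T]: ω = 3212.0000×95/57 = 5353.3333 rpm, dir flips to +; running = +5353.3333
Stage 3 [57T→56T]: ω = 5353.3333×57/56 = 5448.9286 rpm, dir flips to −; running = −5448.9286
Stage 4 [58T→18T]: ω = 5448.9286×58/18 = 17557.6587 rpm, dir flips to +; running = +17557.6587
Stage 5 [38T→43T]: ω = 17557.6587×38/43 = 15516.0705 rpm, dir flips to −; running = −15516.0705
Stage 6 [55T→94T]: ω = 15516.0705×55/94 = 9078.5519 rpm, dir flips to +; running = +9078.5519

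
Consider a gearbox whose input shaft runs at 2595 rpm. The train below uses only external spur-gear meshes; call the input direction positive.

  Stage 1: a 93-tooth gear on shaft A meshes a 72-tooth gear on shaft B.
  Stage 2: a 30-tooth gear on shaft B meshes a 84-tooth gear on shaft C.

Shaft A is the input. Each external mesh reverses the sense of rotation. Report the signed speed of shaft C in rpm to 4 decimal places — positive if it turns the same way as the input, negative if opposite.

Stage 1 [93T→72T]: ω = 2595.0000×93/72 = 3351.8750 rpm, dir flips to −; running = −3351.8750
Stage 2 [30T→84T]: ω = 3351.8750×30/84 = 1197.0982 rpm, dir flips to +; running = +1197.0982

+1197.0982 rpm (same as input, |ω| = 1197.0982 rpm)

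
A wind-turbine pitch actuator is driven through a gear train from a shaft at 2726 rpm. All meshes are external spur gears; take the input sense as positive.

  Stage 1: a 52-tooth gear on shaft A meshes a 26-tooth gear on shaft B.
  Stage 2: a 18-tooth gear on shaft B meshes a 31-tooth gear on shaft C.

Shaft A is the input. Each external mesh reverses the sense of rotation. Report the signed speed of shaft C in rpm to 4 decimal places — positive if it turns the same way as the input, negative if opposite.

+3165.6774 rpm (same as input, |ω| = 3165.6774 rpm)

Stage 1 [52T→26T]: ω = 2726.0000×52/26 = 5452.0000 rpm, dir flips to −; running = −5452.0000
Stage 2 [18T→31T]: ω = 5452.0000×18/31 = 3165.6774 rpm, dir flips to +; running = +3165.6774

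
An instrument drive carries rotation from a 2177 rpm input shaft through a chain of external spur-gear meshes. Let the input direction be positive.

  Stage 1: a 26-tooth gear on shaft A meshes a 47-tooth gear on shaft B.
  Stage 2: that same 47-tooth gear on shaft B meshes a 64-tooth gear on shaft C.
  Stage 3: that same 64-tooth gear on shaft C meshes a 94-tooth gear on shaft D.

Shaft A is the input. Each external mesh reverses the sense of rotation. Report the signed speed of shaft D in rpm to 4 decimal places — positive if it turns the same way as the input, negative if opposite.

Stage 1 [26T→47T]: ω = 2177.0000×26/47 = 1204.2979 rpm, dir flips to −; running = −1204.2979
Stage 2 [47T→64T]: ω = 1204.2979×47/64 = 884.4062 rpm, dir flips to +; running = +884.4062
Stage 3 [64T→94T]: ω = 884.4062×64/94 = 602.1489 rpm, dir flips to −; running = −602.1489

-602.1489 rpm (opposite to input, |ω| = 602.1489 rpm)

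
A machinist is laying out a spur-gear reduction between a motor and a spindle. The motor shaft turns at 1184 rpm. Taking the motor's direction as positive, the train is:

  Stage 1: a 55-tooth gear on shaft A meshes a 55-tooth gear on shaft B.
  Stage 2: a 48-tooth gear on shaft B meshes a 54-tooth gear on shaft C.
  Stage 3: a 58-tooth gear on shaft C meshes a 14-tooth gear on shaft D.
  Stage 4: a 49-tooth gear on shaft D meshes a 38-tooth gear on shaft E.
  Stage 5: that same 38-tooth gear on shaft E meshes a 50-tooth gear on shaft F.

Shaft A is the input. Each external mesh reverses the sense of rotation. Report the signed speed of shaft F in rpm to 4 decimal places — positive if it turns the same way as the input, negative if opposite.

Stage 1 [55T→55T]: ω = 1184.0000×55/55 = 1184.0000 rpm, dir flips to −; running = −1184.0000
Stage 2 [48T→54T]: ω = 1184.0000×48/54 = 1052.4444 rpm, dir flips to +; running = +1052.4444
Stage 3 [58T→14T]: ω = 1052.4444×58/14 = 4360.1270 rpm, dir flips to −; running = −4360.1270
Stage 4 [49T→38T]: ω = 4360.1270×49/38 = 5622.2690 rpm, dir flips to +; running = +5622.2690
Stage 5 [38T→50T]: ω = 5622.2690×38/50 = 4272.9244 rpm, dir flips to −; running = −4272.9244

-4272.9244 rpm (opposite to input, |ω| = 4272.9244 rpm)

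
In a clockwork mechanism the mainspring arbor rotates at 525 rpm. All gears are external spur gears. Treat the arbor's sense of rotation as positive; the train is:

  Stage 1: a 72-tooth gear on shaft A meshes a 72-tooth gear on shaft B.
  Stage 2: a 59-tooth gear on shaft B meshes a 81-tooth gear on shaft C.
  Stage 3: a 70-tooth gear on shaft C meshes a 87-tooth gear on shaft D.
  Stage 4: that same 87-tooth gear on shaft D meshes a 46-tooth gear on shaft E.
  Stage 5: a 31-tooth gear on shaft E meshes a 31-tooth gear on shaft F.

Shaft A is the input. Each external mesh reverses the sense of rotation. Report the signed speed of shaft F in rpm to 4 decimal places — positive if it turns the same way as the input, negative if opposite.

-581.9243 rpm (opposite to input, |ω| = 581.9243 rpm)

Stage 1 [72T→72T]: ω = 525.0000×72/72 = 525.0000 rpm, dir flips to −; running = −525.0000
Stage 2 [59T→81T]: ω = 525.0000×59/81 = 382.4074 rpm, dir flips to +; running = +382.4074
Stage 3 [70T→87T]: ω = 382.4074×70/87 = 307.6841 rpm, dir flips to −; running = −307.6841
Stage 4 [87T→46T]: ω = 307.6841×87/46 = 581.9243 rpm, dir flips to +; running = +581.9243
Stage 5 [31T→31T]: ω = 581.9243×31/31 = 581.9243 rpm, dir flips to −; running = −581.9243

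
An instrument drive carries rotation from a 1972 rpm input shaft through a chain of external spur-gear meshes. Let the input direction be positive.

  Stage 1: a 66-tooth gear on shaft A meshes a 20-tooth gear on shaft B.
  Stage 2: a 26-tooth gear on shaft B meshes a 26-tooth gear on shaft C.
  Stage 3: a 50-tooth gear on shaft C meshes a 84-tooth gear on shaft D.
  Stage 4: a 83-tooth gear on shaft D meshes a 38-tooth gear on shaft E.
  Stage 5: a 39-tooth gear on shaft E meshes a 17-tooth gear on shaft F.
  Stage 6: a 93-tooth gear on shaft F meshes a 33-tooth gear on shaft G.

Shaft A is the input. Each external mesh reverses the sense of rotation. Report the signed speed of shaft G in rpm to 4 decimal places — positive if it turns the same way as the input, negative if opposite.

Stage 1 [66T→20T]: ω = 1972.0000×66/20 = 6507.6000 rpm, dir flips to −; running = −6507.6000
Stage 2 [26T→26T]: ω = 6507.6000×26/26 = 6507.6000 rpm, dir flips to +; running = +6507.6000
Stage 3 [50T→84T]: ω = 6507.6000×50/84 = 3873.5714 rpm, dir flips to −; running = −3873.5714
Stage 4 [83T→38T]: ω = 3873.5714×83/38 = 8460.6955 rpm, dir flips to +; running = +8460.6955
Stage 5 [39T→17T]: ω = 8460.6955×39/17 = 19409.8308 rpm, dir flips to −; running = −19409.8308
Stage 6 [93T→33T]: ω = 19409.8308×93/33 = 54700.4323 rpm, dir flips to +; running = +54700.4323

+54700.4323 rpm (same as input, |ω| = 54700.4323 rpm)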